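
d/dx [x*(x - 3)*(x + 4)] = 3*x^2 + 2*x - 12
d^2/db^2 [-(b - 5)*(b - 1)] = -2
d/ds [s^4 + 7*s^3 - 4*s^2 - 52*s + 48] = 4*s^3 + 21*s^2 - 8*s - 52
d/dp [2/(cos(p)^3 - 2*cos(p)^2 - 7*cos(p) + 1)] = 2*(3*cos(p)^2 - 4*cos(p) - 7)*sin(p)/(25*cos(p)/4 + cos(2*p) - cos(3*p)/4)^2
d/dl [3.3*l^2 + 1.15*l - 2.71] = 6.6*l + 1.15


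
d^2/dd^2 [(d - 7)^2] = 2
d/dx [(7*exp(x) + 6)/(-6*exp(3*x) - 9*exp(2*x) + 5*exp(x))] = 3*(28*exp(3*x) + 57*exp(2*x) + 36*exp(x) - 10)*exp(-x)/(36*exp(4*x) + 108*exp(3*x) + 21*exp(2*x) - 90*exp(x) + 25)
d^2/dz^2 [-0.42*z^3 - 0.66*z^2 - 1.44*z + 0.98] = -2.52*z - 1.32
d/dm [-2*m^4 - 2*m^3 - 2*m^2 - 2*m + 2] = -8*m^3 - 6*m^2 - 4*m - 2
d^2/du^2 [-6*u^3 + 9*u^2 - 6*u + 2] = 18 - 36*u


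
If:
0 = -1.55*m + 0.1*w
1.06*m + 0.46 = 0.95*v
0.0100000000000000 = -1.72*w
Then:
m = -0.00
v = 0.48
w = -0.01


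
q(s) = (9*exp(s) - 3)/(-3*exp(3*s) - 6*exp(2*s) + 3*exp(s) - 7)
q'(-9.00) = 0.00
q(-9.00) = 0.43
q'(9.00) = 0.00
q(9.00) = 0.00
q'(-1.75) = -0.23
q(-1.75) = 0.22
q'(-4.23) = -0.02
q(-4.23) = 0.41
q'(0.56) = 0.34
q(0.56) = -0.35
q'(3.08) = 0.01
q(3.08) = -0.01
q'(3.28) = 0.01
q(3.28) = -0.00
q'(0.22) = 0.18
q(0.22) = -0.45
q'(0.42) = 0.30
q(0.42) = -0.40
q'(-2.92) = -0.06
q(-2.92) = 0.37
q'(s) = (9*exp(s) - 3)*(9*exp(3*s) + 12*exp(2*s) - 3*exp(s))/(-3*exp(3*s) - 6*exp(2*s) + 3*exp(s) - 7)^2 + 9*exp(s)/(-3*exp(3*s) - 6*exp(2*s) + 3*exp(s) - 7) = (54*exp(3*s) + 27*exp(2*s) - 36*exp(s) - 54)*exp(s)/(9*exp(6*s) + 36*exp(5*s) + 18*exp(4*s) + 6*exp(3*s) + 93*exp(2*s) - 42*exp(s) + 49)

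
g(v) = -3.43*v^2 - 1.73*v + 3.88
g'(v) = -6.86*v - 1.73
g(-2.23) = -9.32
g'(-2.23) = 13.57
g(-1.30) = 0.33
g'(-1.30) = 7.19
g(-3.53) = -32.75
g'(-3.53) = 22.49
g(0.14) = 3.57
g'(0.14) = -2.69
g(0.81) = 0.23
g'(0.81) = -7.29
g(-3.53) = -32.75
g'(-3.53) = 22.49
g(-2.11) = -7.74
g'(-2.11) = 12.74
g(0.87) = -0.22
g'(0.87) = -7.70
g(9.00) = -289.52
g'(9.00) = -63.47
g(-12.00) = -469.28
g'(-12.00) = 80.59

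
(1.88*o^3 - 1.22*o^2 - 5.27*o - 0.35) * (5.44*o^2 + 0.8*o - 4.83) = 10.2272*o^5 - 5.1328*o^4 - 38.7252*o^3 - 0.2274*o^2 + 25.1741*o + 1.6905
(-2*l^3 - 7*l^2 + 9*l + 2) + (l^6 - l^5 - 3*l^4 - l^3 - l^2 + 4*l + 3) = l^6 - l^5 - 3*l^4 - 3*l^3 - 8*l^2 + 13*l + 5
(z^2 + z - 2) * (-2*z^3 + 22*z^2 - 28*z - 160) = -2*z^5 + 20*z^4 - 2*z^3 - 232*z^2 - 104*z + 320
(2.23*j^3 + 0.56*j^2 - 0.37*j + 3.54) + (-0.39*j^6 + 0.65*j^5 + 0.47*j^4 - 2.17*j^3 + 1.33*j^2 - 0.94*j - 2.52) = -0.39*j^6 + 0.65*j^5 + 0.47*j^4 + 0.0600000000000001*j^3 + 1.89*j^2 - 1.31*j + 1.02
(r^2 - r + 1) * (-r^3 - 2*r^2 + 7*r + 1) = -r^5 - r^4 + 8*r^3 - 8*r^2 + 6*r + 1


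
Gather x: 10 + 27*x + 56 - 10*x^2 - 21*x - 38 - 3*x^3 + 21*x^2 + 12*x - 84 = -3*x^3 + 11*x^2 + 18*x - 56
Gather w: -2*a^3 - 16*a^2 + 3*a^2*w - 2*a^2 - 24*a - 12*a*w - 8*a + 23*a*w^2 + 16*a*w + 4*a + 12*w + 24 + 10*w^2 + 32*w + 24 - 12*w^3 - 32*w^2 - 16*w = -2*a^3 - 18*a^2 - 28*a - 12*w^3 + w^2*(23*a - 22) + w*(3*a^2 + 4*a + 28) + 48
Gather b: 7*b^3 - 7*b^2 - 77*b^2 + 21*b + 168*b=7*b^3 - 84*b^2 + 189*b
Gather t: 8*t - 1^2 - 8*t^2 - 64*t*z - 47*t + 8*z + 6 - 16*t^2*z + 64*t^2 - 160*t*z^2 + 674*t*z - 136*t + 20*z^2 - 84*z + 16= t^2*(56 - 16*z) + t*(-160*z^2 + 610*z - 175) + 20*z^2 - 76*z + 21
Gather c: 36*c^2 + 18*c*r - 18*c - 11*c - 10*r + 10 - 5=36*c^2 + c*(18*r - 29) - 10*r + 5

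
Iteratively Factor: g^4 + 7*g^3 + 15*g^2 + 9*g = (g + 1)*(g^3 + 6*g^2 + 9*g) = (g + 1)*(g + 3)*(g^2 + 3*g) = g*(g + 1)*(g + 3)*(g + 3)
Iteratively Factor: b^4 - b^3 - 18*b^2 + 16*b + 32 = (b + 1)*(b^3 - 2*b^2 - 16*b + 32) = (b - 2)*(b + 1)*(b^2 - 16) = (b - 2)*(b + 1)*(b + 4)*(b - 4)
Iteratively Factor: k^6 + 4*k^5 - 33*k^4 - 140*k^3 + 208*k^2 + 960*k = (k + 4)*(k^5 - 33*k^3 - 8*k^2 + 240*k) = (k - 3)*(k + 4)*(k^4 + 3*k^3 - 24*k^2 - 80*k) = k*(k - 3)*(k + 4)*(k^3 + 3*k^2 - 24*k - 80) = k*(k - 3)*(k + 4)^2*(k^2 - k - 20) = k*(k - 3)*(k + 4)^3*(k - 5)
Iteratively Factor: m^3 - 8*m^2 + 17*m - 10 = (m - 1)*(m^2 - 7*m + 10) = (m - 5)*(m - 1)*(m - 2)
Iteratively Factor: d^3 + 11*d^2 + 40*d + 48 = (d + 4)*(d^2 + 7*d + 12) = (d + 3)*(d + 4)*(d + 4)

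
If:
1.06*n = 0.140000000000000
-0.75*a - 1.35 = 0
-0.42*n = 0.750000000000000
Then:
No Solution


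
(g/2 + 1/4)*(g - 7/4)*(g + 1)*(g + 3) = g^4/2 + 11*g^3/8 - 23*g^2/16 - 29*g/8 - 21/16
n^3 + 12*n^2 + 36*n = n*(n + 6)^2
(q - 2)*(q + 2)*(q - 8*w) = q^3 - 8*q^2*w - 4*q + 32*w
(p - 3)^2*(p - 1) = p^3 - 7*p^2 + 15*p - 9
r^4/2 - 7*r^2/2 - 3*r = r*(r/2 + 1/2)*(r - 3)*(r + 2)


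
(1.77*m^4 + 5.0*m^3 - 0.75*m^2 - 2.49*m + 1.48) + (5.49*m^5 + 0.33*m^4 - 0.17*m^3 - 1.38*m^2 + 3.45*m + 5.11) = 5.49*m^5 + 2.1*m^4 + 4.83*m^3 - 2.13*m^2 + 0.96*m + 6.59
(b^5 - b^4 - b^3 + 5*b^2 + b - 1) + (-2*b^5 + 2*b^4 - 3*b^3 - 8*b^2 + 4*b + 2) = -b^5 + b^4 - 4*b^3 - 3*b^2 + 5*b + 1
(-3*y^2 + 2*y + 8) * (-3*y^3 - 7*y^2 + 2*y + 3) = 9*y^5 + 15*y^4 - 44*y^3 - 61*y^2 + 22*y + 24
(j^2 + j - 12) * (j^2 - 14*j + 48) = j^4 - 13*j^3 + 22*j^2 + 216*j - 576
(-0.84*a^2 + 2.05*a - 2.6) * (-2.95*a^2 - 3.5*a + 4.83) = 2.478*a^4 - 3.1075*a^3 - 3.5622*a^2 + 19.0015*a - 12.558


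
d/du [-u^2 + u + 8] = 1 - 2*u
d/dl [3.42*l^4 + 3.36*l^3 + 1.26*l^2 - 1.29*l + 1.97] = 13.68*l^3 + 10.08*l^2 + 2.52*l - 1.29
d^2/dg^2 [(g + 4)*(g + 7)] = 2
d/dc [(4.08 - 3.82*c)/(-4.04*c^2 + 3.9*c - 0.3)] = (-15.4328*c^2 + 32.9664*c - 14.766)/(16.3216*c^4 - 31.512*c^3 + 17.634*c^2 - 2.34*c + 0.09)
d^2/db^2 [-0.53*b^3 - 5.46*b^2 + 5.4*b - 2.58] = -3.18*b - 10.92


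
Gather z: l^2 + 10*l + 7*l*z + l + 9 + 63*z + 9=l^2 + 11*l + z*(7*l + 63) + 18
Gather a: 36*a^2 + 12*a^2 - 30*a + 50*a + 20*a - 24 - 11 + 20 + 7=48*a^2 + 40*a - 8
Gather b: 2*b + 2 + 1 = 2*b + 3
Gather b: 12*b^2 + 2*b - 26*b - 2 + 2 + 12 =12*b^2 - 24*b + 12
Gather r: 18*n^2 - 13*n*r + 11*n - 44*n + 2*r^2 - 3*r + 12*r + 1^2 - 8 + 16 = 18*n^2 - 33*n + 2*r^2 + r*(9 - 13*n) + 9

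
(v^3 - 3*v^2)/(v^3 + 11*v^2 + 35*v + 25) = v^2*(v - 3)/(v^3 + 11*v^2 + 35*v + 25)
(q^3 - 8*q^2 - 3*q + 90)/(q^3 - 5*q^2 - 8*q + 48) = (q^2 - 11*q + 30)/(q^2 - 8*q + 16)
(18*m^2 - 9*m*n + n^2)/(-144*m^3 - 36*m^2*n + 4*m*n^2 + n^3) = (-3*m + n)/(24*m^2 + 10*m*n + n^2)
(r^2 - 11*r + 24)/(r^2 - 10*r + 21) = (r - 8)/(r - 7)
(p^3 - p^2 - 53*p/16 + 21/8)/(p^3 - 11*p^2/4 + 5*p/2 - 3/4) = (4*p^2 - p - 14)/(4*(p^2 - 2*p + 1))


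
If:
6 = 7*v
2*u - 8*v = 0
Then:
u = 24/7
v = 6/7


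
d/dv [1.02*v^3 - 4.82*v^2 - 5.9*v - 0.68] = 3.06*v^2 - 9.64*v - 5.9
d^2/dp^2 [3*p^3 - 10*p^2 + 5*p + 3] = 18*p - 20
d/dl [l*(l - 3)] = 2*l - 3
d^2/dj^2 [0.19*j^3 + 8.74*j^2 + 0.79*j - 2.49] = 1.14*j + 17.48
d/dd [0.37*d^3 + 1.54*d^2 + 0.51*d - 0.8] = 1.11*d^2 + 3.08*d + 0.51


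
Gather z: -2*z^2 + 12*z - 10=-2*z^2 + 12*z - 10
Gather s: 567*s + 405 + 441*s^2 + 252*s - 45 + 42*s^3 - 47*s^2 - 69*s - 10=42*s^3 + 394*s^2 + 750*s + 350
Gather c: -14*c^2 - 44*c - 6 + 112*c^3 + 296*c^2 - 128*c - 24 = 112*c^3 + 282*c^2 - 172*c - 30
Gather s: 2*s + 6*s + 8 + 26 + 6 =8*s + 40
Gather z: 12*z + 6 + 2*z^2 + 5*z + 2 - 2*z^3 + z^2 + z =-2*z^3 + 3*z^2 + 18*z + 8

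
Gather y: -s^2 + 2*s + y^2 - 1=-s^2 + 2*s + y^2 - 1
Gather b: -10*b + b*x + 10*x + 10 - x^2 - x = b*(x - 10) - x^2 + 9*x + 10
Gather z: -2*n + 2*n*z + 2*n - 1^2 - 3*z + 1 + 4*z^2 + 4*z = 4*z^2 + z*(2*n + 1)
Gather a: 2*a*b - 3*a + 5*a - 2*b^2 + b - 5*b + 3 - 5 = a*(2*b + 2) - 2*b^2 - 4*b - 2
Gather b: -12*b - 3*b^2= -3*b^2 - 12*b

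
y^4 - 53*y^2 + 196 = (y - 7)*(y - 2)*(y + 2)*(y + 7)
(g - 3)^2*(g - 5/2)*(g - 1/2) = g^4 - 9*g^3 + 113*g^2/4 - 69*g/2 + 45/4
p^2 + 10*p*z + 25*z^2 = (p + 5*z)^2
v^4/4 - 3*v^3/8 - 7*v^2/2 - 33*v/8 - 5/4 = (v/2 + 1/4)*(v/2 + 1)*(v - 5)*(v + 1)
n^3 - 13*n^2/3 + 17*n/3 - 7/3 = (n - 7/3)*(n - 1)^2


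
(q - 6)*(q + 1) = q^2 - 5*q - 6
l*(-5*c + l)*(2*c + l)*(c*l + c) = -10*c^3*l^2 - 10*c^3*l - 3*c^2*l^3 - 3*c^2*l^2 + c*l^4 + c*l^3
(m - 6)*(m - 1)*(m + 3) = m^3 - 4*m^2 - 15*m + 18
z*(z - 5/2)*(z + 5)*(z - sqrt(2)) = z^4 - sqrt(2)*z^3 + 5*z^3/2 - 25*z^2/2 - 5*sqrt(2)*z^2/2 + 25*sqrt(2)*z/2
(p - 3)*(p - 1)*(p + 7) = p^3 + 3*p^2 - 25*p + 21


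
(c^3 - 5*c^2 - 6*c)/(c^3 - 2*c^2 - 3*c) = (c - 6)/(c - 3)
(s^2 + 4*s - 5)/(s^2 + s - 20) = (s - 1)/(s - 4)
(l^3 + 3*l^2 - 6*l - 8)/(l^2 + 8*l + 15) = (l^3 + 3*l^2 - 6*l - 8)/(l^2 + 8*l + 15)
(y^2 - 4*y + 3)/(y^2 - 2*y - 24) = (-y^2 + 4*y - 3)/(-y^2 + 2*y + 24)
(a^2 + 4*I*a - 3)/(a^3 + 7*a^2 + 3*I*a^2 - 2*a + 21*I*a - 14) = (a + 3*I)/(a^2 + a*(7 + 2*I) + 14*I)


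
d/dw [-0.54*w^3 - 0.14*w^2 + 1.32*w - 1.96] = -1.62*w^2 - 0.28*w + 1.32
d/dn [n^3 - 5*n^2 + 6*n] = 3*n^2 - 10*n + 6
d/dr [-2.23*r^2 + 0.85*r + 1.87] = 0.85 - 4.46*r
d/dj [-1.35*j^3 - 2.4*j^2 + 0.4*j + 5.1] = -4.05*j^2 - 4.8*j + 0.4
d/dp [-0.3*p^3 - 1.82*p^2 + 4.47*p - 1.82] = -0.9*p^2 - 3.64*p + 4.47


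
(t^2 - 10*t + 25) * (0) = 0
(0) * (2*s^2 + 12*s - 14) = 0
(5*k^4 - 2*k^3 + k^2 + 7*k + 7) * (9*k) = 45*k^5 - 18*k^4 + 9*k^3 + 63*k^2 + 63*k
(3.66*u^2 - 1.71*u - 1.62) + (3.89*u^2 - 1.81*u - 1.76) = 7.55*u^2 - 3.52*u - 3.38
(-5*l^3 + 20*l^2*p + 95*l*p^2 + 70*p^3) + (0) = -5*l^3 + 20*l^2*p + 95*l*p^2 + 70*p^3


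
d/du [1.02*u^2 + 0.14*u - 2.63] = 2.04*u + 0.14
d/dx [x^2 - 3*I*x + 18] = 2*x - 3*I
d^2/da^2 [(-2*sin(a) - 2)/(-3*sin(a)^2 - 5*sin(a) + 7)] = 2*(-9*sin(a)^5 - 21*sin(a)^4 - 153*sin(a)^3 - 90*sin(a)^2 + 132*sin(a) + 162)/(3*sin(a)^2 + 5*sin(a) - 7)^3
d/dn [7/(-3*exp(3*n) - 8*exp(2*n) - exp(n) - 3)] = (63*exp(2*n) + 112*exp(n) + 7)*exp(n)/(3*exp(3*n) + 8*exp(2*n) + exp(n) + 3)^2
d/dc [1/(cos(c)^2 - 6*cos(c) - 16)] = 2*(cos(c) - 3)*sin(c)/(sin(c)^2 + 6*cos(c) + 15)^2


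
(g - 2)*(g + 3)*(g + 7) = g^3 + 8*g^2 + g - 42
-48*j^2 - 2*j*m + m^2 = (-8*j + m)*(6*j + m)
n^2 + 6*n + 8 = (n + 2)*(n + 4)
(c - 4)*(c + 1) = c^2 - 3*c - 4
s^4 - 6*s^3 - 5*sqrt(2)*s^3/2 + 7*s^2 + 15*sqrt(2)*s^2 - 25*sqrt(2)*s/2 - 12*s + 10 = (s - 5)*(s - 1)*(s - 2*sqrt(2))*(s - sqrt(2)/2)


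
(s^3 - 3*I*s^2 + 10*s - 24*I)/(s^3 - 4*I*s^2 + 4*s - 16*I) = (s + 3*I)/(s + 2*I)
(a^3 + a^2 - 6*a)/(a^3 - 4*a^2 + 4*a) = (a + 3)/(a - 2)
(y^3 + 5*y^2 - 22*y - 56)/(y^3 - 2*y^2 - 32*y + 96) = (y^2 + 9*y + 14)/(y^2 + 2*y - 24)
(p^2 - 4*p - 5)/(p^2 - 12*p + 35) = (p + 1)/(p - 7)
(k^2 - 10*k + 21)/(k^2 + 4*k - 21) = (k - 7)/(k + 7)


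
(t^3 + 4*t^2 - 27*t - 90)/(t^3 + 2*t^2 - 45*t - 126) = (t - 5)/(t - 7)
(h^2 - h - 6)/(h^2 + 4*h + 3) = (h^2 - h - 6)/(h^2 + 4*h + 3)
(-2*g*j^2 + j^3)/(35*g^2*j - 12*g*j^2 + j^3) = j*(-2*g + j)/(35*g^2 - 12*g*j + j^2)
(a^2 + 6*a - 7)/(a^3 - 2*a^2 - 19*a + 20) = (a + 7)/(a^2 - a - 20)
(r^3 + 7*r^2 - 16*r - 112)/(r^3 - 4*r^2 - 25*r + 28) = (r^2 + 3*r - 28)/(r^2 - 8*r + 7)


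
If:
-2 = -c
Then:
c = 2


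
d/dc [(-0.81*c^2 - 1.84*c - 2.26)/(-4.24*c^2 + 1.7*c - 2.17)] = (-9.1786*c^2 - 15.6494*c + 7.8348)/(17.9776*c^4 - 14.416*c^3 + 21.2916*c^2 - 7.378*c + 4.7089)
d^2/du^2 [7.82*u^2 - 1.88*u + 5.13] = 15.6400000000000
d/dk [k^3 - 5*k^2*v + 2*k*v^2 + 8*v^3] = 3*k^2 - 10*k*v + 2*v^2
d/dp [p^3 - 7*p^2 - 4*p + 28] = 3*p^2 - 14*p - 4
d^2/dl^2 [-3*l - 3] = 0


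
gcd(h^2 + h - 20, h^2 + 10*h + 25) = h + 5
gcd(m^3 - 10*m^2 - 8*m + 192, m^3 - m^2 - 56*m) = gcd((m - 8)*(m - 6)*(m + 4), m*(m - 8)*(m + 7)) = m - 8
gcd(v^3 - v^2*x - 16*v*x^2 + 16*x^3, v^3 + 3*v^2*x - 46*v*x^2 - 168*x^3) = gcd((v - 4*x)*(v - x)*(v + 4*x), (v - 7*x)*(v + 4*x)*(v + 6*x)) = v + 4*x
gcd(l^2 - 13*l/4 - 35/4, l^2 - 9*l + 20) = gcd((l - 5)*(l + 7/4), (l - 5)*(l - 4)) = l - 5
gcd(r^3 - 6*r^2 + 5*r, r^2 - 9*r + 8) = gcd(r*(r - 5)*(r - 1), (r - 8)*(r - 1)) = r - 1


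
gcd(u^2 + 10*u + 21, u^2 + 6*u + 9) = u + 3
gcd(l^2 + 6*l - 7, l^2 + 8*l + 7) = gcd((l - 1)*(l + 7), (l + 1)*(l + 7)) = l + 7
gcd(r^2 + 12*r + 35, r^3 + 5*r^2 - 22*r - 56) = r + 7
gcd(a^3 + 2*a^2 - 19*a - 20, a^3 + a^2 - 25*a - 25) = a^2 + 6*a + 5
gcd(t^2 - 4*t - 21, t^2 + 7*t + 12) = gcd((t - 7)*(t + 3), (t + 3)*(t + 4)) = t + 3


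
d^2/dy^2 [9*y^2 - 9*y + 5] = 18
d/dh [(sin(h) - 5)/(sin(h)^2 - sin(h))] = (-cos(h) + 10/tan(h) - 5*cos(h)/sin(h)^2)/(sin(h) - 1)^2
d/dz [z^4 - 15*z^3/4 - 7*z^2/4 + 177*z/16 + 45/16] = 4*z^3 - 45*z^2/4 - 7*z/2 + 177/16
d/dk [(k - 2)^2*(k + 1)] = 3*k*(k - 2)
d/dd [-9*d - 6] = -9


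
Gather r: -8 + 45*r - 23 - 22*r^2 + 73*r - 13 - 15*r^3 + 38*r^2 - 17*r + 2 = -15*r^3 + 16*r^2 + 101*r - 42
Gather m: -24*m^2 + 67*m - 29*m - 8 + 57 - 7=-24*m^2 + 38*m + 42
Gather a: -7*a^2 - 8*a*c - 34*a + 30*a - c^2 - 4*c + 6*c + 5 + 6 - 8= -7*a^2 + a*(-8*c - 4) - c^2 + 2*c + 3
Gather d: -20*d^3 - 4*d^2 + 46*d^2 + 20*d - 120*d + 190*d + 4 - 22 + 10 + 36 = -20*d^3 + 42*d^2 + 90*d + 28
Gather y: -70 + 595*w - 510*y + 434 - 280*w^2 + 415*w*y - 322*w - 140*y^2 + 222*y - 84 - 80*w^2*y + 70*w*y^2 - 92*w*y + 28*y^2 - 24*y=-280*w^2 + 273*w + y^2*(70*w - 112) + y*(-80*w^2 + 323*w - 312) + 280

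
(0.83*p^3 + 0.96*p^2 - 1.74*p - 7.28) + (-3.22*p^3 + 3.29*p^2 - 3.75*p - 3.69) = -2.39*p^3 + 4.25*p^2 - 5.49*p - 10.97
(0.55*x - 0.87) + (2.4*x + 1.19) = 2.95*x + 0.32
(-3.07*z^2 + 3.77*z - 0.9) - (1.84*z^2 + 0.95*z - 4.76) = -4.91*z^2 + 2.82*z + 3.86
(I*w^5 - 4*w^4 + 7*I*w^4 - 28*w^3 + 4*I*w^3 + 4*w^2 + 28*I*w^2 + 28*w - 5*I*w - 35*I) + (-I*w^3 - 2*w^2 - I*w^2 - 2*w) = I*w^5 - 4*w^4 + 7*I*w^4 - 28*w^3 + 3*I*w^3 + 2*w^2 + 27*I*w^2 + 26*w - 5*I*w - 35*I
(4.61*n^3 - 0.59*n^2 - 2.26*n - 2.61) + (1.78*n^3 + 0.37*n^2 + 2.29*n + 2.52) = 6.39*n^3 - 0.22*n^2 + 0.0300000000000002*n - 0.0899999999999999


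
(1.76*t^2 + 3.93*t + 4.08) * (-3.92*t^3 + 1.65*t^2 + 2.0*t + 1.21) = -6.8992*t^5 - 12.5016*t^4 - 5.9891*t^3 + 16.7216*t^2 + 12.9153*t + 4.9368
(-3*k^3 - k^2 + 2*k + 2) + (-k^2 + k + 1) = -3*k^3 - 2*k^2 + 3*k + 3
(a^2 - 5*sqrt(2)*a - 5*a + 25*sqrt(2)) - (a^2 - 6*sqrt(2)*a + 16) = -5*a + sqrt(2)*a - 16 + 25*sqrt(2)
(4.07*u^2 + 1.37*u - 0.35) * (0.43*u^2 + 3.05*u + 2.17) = 1.7501*u^4 + 13.0026*u^3 + 12.8599*u^2 + 1.9054*u - 0.7595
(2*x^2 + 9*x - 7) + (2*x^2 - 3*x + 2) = 4*x^2 + 6*x - 5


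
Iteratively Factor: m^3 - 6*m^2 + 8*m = (m - 4)*(m^2 - 2*m) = (m - 4)*(m - 2)*(m)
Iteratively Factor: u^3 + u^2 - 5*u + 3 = (u - 1)*(u^2 + 2*u - 3) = (u - 1)^2*(u + 3)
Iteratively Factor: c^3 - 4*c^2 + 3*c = (c - 1)*(c^2 - 3*c) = (c - 3)*(c - 1)*(c)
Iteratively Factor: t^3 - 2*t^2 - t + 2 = (t + 1)*(t^2 - 3*t + 2) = (t - 1)*(t + 1)*(t - 2)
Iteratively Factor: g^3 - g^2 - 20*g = (g + 4)*(g^2 - 5*g) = (g - 5)*(g + 4)*(g)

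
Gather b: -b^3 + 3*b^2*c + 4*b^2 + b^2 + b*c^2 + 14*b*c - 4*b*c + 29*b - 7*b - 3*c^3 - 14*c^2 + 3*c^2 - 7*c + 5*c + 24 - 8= -b^3 + b^2*(3*c + 5) + b*(c^2 + 10*c + 22) - 3*c^3 - 11*c^2 - 2*c + 16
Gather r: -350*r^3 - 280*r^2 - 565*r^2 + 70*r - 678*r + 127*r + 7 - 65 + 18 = -350*r^3 - 845*r^2 - 481*r - 40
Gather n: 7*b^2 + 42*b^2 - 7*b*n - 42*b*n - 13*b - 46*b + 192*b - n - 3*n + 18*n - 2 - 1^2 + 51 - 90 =49*b^2 + 133*b + n*(14 - 49*b) - 42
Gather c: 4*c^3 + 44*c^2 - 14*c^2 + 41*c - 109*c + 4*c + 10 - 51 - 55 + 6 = 4*c^3 + 30*c^2 - 64*c - 90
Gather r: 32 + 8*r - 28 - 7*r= r + 4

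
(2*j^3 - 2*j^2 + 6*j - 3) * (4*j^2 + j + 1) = 8*j^5 - 6*j^4 + 24*j^3 - 8*j^2 + 3*j - 3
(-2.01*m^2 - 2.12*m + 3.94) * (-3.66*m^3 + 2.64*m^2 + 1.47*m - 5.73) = 7.3566*m^5 + 2.4528*m^4 - 22.9719*m^3 + 18.8025*m^2 + 17.9394*m - 22.5762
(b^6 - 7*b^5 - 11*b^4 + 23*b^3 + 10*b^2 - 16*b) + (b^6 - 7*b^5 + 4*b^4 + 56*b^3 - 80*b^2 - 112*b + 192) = 2*b^6 - 14*b^5 - 7*b^4 + 79*b^3 - 70*b^2 - 128*b + 192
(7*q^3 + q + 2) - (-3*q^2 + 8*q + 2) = 7*q^3 + 3*q^2 - 7*q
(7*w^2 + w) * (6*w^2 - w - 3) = 42*w^4 - w^3 - 22*w^2 - 3*w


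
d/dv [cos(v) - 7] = -sin(v)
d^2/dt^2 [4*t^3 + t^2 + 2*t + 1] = 24*t + 2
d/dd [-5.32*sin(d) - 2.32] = -5.32*cos(d)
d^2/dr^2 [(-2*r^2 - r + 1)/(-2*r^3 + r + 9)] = 4*(4*r^6 + 6*r^5 - 6*r^4 + 127*r^3 + 57*r^2 - 27*r + 76)/(8*r^9 - 12*r^7 - 108*r^6 + 6*r^5 + 108*r^4 + 485*r^3 - 27*r^2 - 243*r - 729)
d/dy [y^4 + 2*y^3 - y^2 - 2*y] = 4*y^3 + 6*y^2 - 2*y - 2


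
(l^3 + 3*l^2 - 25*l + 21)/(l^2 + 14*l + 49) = (l^2 - 4*l + 3)/(l + 7)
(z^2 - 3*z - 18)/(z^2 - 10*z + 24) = (z + 3)/(z - 4)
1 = 1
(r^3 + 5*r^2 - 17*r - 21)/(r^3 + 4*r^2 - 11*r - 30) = (r^2 + 8*r + 7)/(r^2 + 7*r + 10)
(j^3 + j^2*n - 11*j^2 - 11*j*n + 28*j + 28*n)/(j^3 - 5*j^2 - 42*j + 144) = (j^3 + j^2*n - 11*j^2 - 11*j*n + 28*j + 28*n)/(j^3 - 5*j^2 - 42*j + 144)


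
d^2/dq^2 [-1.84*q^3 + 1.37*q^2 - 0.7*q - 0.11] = 2.74 - 11.04*q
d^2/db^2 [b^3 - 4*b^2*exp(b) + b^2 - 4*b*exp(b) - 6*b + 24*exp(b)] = -4*b^2*exp(b) - 20*b*exp(b) + 6*b + 8*exp(b) + 2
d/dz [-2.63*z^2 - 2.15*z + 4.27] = -5.26*z - 2.15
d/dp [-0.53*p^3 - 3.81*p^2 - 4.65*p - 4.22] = -1.59*p^2 - 7.62*p - 4.65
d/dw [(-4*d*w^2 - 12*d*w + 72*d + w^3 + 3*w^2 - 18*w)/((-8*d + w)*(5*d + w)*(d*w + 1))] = (-d*(5*d + w)*(8*d - w)*(4*d*w^2 + 12*d*w - 72*d - w^3 - 3*w^2 + 18*w) + (5*d + w)*(8*d - w)*(d*w + 1)*(8*d*w + 12*d - 3*w^2 - 6*w + 18) + (5*d + w)*(d*w + 1)*(4*d*w^2 + 12*d*w - 72*d - w^3 - 3*w^2 + 18*w) + (8*d - w)*(d*w + 1)*(-4*d*w^2 - 12*d*w + 72*d + w^3 + 3*w^2 - 18*w))/((5*d + w)^2*(8*d - w)^2*(d*w + 1)^2)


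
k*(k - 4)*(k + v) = k^3 + k^2*v - 4*k^2 - 4*k*v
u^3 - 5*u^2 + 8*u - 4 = (u - 2)^2*(u - 1)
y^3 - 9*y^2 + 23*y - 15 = (y - 5)*(y - 3)*(y - 1)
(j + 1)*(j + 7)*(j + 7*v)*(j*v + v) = j^4*v + 7*j^3*v^2 + 9*j^3*v + 63*j^2*v^2 + 15*j^2*v + 105*j*v^2 + 7*j*v + 49*v^2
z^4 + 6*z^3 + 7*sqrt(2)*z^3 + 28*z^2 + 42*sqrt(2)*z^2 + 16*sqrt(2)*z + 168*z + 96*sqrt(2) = (z + 6)*(z + sqrt(2))*(z + 2*sqrt(2))*(z + 4*sqrt(2))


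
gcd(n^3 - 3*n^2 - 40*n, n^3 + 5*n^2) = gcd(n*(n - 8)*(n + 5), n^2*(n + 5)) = n^2 + 5*n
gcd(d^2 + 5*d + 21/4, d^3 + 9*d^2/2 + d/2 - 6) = d + 3/2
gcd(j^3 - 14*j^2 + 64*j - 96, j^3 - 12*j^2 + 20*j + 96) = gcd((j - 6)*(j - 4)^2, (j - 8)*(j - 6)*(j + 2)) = j - 6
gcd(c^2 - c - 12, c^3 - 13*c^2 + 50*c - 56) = c - 4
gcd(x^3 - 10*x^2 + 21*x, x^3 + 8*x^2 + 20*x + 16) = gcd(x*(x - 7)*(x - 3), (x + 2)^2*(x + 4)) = 1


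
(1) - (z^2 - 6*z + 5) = -z^2 + 6*z - 4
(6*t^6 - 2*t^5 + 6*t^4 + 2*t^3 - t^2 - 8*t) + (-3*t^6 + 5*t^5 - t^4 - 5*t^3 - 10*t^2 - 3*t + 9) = 3*t^6 + 3*t^5 + 5*t^4 - 3*t^3 - 11*t^2 - 11*t + 9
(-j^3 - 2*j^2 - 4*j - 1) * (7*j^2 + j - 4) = -7*j^5 - 15*j^4 - 26*j^3 - 3*j^2 + 15*j + 4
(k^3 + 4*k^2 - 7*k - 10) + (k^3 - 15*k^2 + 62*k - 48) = 2*k^3 - 11*k^2 + 55*k - 58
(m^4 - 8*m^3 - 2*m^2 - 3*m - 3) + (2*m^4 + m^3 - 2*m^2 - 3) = 3*m^4 - 7*m^3 - 4*m^2 - 3*m - 6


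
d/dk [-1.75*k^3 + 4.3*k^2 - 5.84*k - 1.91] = -5.25*k^2 + 8.6*k - 5.84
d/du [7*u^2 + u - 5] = 14*u + 1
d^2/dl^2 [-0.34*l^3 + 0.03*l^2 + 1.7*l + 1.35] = 0.06 - 2.04*l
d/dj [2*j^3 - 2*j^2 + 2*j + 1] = 6*j^2 - 4*j + 2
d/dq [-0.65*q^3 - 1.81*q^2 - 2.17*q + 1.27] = -1.95*q^2 - 3.62*q - 2.17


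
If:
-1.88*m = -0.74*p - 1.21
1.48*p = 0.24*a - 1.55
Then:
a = 6.16666666666667*p + 6.45833333333333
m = 0.393617021276596*p + 0.643617021276596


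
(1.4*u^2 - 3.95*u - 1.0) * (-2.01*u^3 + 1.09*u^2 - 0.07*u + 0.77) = -2.814*u^5 + 9.4655*u^4 - 2.3935*u^3 + 0.2645*u^2 - 2.9715*u - 0.77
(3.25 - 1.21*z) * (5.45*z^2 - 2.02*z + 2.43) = -6.5945*z^3 + 20.1567*z^2 - 9.5053*z + 7.8975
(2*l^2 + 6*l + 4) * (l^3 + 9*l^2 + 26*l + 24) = 2*l^5 + 24*l^4 + 110*l^3 + 240*l^2 + 248*l + 96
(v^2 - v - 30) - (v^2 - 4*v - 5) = 3*v - 25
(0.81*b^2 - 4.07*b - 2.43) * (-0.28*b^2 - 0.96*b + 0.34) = -0.2268*b^4 + 0.362*b^3 + 4.863*b^2 + 0.949*b - 0.8262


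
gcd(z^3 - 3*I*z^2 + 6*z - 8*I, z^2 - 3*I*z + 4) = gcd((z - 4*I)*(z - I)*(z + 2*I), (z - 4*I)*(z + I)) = z - 4*I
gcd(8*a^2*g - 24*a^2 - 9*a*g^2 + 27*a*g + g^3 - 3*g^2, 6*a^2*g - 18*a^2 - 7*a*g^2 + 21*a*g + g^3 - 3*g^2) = a*g - 3*a - g^2 + 3*g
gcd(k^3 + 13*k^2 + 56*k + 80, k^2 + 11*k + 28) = k + 4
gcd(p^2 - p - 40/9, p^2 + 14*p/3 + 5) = p + 5/3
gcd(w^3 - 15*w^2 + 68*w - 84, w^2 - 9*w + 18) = w - 6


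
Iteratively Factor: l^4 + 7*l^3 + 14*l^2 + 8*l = (l + 2)*(l^3 + 5*l^2 + 4*l) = (l + 2)*(l + 4)*(l^2 + l) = l*(l + 2)*(l + 4)*(l + 1)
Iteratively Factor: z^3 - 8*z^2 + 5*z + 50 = (z - 5)*(z^2 - 3*z - 10) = (z - 5)^2*(z + 2)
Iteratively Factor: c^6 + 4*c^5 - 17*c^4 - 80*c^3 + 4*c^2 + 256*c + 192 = (c + 2)*(c^5 + 2*c^4 - 21*c^3 - 38*c^2 + 80*c + 96) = (c - 4)*(c + 2)*(c^4 + 6*c^3 + 3*c^2 - 26*c - 24) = (c - 4)*(c - 2)*(c + 2)*(c^3 + 8*c^2 + 19*c + 12) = (c - 4)*(c - 2)*(c + 2)*(c + 4)*(c^2 + 4*c + 3) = (c - 4)*(c - 2)*(c + 2)*(c + 3)*(c + 4)*(c + 1)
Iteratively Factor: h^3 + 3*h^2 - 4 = (h + 2)*(h^2 + h - 2) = (h - 1)*(h + 2)*(h + 2)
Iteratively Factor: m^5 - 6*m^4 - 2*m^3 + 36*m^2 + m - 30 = (m - 1)*(m^4 - 5*m^3 - 7*m^2 + 29*m + 30) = (m - 5)*(m - 1)*(m^3 - 7*m - 6) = (m - 5)*(m - 1)*(m + 2)*(m^2 - 2*m - 3) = (m - 5)*(m - 3)*(m - 1)*(m + 2)*(m + 1)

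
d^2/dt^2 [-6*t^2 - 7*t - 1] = -12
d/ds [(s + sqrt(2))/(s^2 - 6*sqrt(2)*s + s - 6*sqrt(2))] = (s^2 - 6*sqrt(2)*s + s - (s + sqrt(2))*(2*s - 6*sqrt(2) + 1) - 6*sqrt(2))/(s^2 - 6*sqrt(2)*s + s - 6*sqrt(2))^2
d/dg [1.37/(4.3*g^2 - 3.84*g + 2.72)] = (5.2608 - 11.782*g)/(4.3*g^2 - 3.84*g + 2.72)^2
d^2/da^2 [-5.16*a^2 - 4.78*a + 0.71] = -10.3200000000000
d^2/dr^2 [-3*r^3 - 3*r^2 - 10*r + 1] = -18*r - 6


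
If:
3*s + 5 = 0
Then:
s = -5/3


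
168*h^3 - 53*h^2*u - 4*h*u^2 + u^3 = (-8*h + u)*(-3*h + u)*(7*h + u)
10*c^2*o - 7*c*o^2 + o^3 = o*(-5*c + o)*(-2*c + o)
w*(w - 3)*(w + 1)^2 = w^4 - w^3 - 5*w^2 - 3*w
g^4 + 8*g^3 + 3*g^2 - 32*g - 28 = (g - 2)*(g + 1)*(g + 2)*(g + 7)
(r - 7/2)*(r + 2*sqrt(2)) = r^2 - 7*r/2 + 2*sqrt(2)*r - 7*sqrt(2)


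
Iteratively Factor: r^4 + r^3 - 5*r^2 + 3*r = (r - 1)*(r^3 + 2*r^2 - 3*r) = r*(r - 1)*(r^2 + 2*r - 3) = r*(r - 1)^2*(r + 3)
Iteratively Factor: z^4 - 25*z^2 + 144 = (z + 3)*(z^3 - 3*z^2 - 16*z + 48) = (z - 3)*(z + 3)*(z^2 - 16) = (z - 4)*(z - 3)*(z + 3)*(z + 4)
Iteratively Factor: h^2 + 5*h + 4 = (h + 4)*(h + 1)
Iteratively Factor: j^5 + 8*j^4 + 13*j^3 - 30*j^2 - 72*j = (j - 2)*(j^4 + 10*j^3 + 33*j^2 + 36*j) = (j - 2)*(j + 3)*(j^3 + 7*j^2 + 12*j) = (j - 2)*(j + 3)*(j + 4)*(j^2 + 3*j) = (j - 2)*(j + 3)^2*(j + 4)*(j)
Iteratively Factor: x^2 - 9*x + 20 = (x - 5)*(x - 4)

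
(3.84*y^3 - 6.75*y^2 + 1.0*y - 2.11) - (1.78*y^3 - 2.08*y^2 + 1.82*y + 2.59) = 2.06*y^3 - 4.67*y^2 - 0.82*y - 4.7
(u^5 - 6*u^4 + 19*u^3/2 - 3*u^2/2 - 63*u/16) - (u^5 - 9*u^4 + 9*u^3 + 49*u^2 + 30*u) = 3*u^4 + u^3/2 - 101*u^2/2 - 543*u/16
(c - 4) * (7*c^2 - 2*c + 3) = 7*c^3 - 30*c^2 + 11*c - 12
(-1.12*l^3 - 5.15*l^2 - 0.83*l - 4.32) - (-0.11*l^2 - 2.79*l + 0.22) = -1.12*l^3 - 5.04*l^2 + 1.96*l - 4.54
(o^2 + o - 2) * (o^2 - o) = o^4 - 3*o^2 + 2*o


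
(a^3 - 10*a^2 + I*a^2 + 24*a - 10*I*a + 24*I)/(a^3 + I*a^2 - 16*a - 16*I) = (a - 6)/(a + 4)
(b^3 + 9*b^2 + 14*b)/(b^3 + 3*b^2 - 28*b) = (b + 2)/(b - 4)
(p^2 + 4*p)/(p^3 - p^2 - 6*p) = (p + 4)/(p^2 - p - 6)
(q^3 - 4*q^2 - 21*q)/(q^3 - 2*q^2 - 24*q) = (-q^2 + 4*q + 21)/(-q^2 + 2*q + 24)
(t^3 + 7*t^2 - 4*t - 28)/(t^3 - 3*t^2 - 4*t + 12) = (t + 7)/(t - 3)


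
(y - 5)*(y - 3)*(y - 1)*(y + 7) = y^4 - 2*y^3 - 40*y^2 + 146*y - 105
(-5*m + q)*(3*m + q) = -15*m^2 - 2*m*q + q^2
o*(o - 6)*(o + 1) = o^3 - 5*o^2 - 6*o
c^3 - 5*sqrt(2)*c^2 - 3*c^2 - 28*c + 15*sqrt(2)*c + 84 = (c - 3)*(c - 7*sqrt(2))*(c + 2*sqrt(2))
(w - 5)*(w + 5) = w^2 - 25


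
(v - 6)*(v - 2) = v^2 - 8*v + 12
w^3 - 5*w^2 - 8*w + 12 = (w - 6)*(w - 1)*(w + 2)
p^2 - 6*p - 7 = (p - 7)*(p + 1)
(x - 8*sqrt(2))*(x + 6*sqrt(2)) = x^2 - 2*sqrt(2)*x - 96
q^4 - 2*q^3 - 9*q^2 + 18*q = q*(q - 3)*(q - 2)*(q + 3)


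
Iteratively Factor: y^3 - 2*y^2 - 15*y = (y - 5)*(y^2 + 3*y) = (y - 5)*(y + 3)*(y)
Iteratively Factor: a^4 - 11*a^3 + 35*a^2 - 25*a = (a - 5)*(a^3 - 6*a^2 + 5*a) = (a - 5)*(a - 1)*(a^2 - 5*a) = (a - 5)^2*(a - 1)*(a)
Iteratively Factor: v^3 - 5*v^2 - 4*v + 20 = (v - 5)*(v^2 - 4) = (v - 5)*(v + 2)*(v - 2)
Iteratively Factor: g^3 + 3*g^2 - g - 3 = (g + 1)*(g^2 + 2*g - 3) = (g - 1)*(g + 1)*(g + 3)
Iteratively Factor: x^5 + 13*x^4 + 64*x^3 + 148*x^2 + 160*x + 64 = (x + 2)*(x^4 + 11*x^3 + 42*x^2 + 64*x + 32) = (x + 2)^2*(x^3 + 9*x^2 + 24*x + 16) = (x + 1)*(x + 2)^2*(x^2 + 8*x + 16) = (x + 1)*(x + 2)^2*(x + 4)*(x + 4)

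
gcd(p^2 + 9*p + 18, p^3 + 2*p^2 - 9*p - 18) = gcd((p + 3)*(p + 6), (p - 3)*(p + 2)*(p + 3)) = p + 3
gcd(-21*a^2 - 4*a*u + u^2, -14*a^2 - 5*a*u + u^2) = -7*a + u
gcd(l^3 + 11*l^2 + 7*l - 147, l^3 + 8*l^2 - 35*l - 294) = l^2 + 14*l + 49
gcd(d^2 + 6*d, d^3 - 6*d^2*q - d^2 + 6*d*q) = d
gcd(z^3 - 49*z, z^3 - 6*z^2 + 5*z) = z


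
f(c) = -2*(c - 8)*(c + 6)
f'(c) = 4 - 4*c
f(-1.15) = 88.76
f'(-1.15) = 8.60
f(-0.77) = 91.73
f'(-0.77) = 7.08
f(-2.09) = 78.90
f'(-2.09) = 12.36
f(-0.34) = 94.41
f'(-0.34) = 5.36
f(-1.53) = 85.20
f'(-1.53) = 10.12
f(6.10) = 45.98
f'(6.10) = -20.40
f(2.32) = 94.52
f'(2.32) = -5.28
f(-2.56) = 72.65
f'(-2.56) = 14.24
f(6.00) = 48.00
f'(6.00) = -20.00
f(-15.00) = -414.00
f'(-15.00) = 64.00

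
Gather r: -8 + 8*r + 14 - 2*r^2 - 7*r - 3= -2*r^2 + r + 3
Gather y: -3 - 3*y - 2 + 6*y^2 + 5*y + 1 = 6*y^2 + 2*y - 4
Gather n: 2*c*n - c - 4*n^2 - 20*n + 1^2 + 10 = -c - 4*n^2 + n*(2*c - 20) + 11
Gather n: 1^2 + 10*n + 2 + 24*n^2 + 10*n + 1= 24*n^2 + 20*n + 4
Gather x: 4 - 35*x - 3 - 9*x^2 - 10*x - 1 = -9*x^2 - 45*x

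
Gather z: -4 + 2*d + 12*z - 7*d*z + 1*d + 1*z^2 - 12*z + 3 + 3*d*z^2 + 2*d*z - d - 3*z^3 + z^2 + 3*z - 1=2*d - 3*z^3 + z^2*(3*d + 2) + z*(3 - 5*d) - 2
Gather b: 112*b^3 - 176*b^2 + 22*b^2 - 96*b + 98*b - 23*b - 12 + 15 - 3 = 112*b^3 - 154*b^2 - 21*b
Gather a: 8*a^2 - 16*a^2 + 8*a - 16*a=-8*a^2 - 8*a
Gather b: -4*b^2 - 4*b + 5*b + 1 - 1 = -4*b^2 + b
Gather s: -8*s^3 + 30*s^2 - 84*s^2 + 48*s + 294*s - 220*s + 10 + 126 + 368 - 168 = -8*s^3 - 54*s^2 + 122*s + 336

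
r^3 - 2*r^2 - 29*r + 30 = (r - 6)*(r - 1)*(r + 5)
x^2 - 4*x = x*(x - 4)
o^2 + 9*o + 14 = (o + 2)*(o + 7)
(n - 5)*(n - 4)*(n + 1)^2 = n^4 - 7*n^3 + 3*n^2 + 31*n + 20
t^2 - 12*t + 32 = (t - 8)*(t - 4)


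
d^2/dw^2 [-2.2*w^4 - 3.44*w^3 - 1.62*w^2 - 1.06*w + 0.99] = -26.4*w^2 - 20.64*w - 3.24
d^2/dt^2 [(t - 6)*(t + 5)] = 2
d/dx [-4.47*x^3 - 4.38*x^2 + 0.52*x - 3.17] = -13.41*x^2 - 8.76*x + 0.52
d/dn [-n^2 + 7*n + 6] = 7 - 2*n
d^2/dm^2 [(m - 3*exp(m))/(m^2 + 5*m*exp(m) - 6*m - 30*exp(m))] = (2*(m - 3*exp(m))*(5*m*exp(m) + 2*m - 25*exp(m) - 6)^2 + (-(m - 3*exp(m))*(5*m*exp(m) - 20*exp(m) + 2) + 2*(3*exp(m) - 1)*(5*m*exp(m) + 2*m - 25*exp(m) - 6))*(m^2 + 5*m*exp(m) - 6*m - 30*exp(m)) - 3*(m^2 + 5*m*exp(m) - 6*m - 30*exp(m))^2*exp(m))/(m^2 + 5*m*exp(m) - 6*m - 30*exp(m))^3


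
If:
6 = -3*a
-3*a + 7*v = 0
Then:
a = -2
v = -6/7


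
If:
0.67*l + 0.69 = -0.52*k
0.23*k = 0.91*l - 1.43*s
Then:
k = -1.52733939104097*s - 1.00095648015304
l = 1.1853977363303*s - 0.25298900047824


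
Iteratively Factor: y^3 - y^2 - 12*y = (y - 4)*(y^2 + 3*y) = y*(y - 4)*(y + 3)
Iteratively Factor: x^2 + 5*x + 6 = (x + 2)*(x + 3)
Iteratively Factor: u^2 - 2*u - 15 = (u - 5)*(u + 3)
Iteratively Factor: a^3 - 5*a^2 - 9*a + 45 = (a + 3)*(a^2 - 8*a + 15) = (a - 3)*(a + 3)*(a - 5)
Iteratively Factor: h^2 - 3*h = (h - 3)*(h)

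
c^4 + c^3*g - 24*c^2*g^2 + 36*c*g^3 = c*(c - 3*g)*(c - 2*g)*(c + 6*g)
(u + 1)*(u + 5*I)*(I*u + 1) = I*u^3 - 4*u^2 + I*u^2 - 4*u + 5*I*u + 5*I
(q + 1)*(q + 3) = q^2 + 4*q + 3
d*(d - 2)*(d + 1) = d^3 - d^2 - 2*d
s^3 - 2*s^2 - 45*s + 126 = (s - 6)*(s - 3)*(s + 7)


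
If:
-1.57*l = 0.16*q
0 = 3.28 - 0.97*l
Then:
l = 3.38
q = -33.18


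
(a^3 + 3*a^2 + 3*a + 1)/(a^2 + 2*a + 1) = a + 1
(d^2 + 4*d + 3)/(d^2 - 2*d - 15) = (d + 1)/(d - 5)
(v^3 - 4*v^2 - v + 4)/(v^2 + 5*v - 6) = (v^2 - 3*v - 4)/(v + 6)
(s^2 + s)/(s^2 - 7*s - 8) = s/(s - 8)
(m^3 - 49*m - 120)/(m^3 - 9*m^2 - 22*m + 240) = (m + 3)/(m - 6)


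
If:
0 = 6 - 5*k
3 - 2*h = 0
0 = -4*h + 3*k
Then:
No Solution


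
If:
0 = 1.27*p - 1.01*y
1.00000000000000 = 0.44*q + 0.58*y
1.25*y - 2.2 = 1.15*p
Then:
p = 5.22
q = -6.37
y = 6.56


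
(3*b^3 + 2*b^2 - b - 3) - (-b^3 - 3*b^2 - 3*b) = 4*b^3 + 5*b^2 + 2*b - 3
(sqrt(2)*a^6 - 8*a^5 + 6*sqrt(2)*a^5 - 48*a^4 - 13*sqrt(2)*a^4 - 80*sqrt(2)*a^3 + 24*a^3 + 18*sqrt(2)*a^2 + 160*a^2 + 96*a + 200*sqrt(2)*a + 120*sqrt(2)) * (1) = sqrt(2)*a^6 - 8*a^5 + 6*sqrt(2)*a^5 - 48*a^4 - 13*sqrt(2)*a^4 - 80*sqrt(2)*a^3 + 24*a^3 + 18*sqrt(2)*a^2 + 160*a^2 + 96*a + 200*sqrt(2)*a + 120*sqrt(2)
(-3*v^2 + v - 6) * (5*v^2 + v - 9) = -15*v^4 + 2*v^3 - 2*v^2 - 15*v + 54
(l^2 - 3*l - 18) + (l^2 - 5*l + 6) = 2*l^2 - 8*l - 12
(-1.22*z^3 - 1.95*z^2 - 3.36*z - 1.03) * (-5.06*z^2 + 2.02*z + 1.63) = 6.1732*z^5 + 7.4026*z^4 + 11.074*z^3 - 4.7539*z^2 - 7.5574*z - 1.6789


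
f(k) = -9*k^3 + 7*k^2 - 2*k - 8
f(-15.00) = 31972.00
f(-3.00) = 304.00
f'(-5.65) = -943.01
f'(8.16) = -1685.57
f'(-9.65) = -2651.41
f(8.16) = -4448.27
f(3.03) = -200.16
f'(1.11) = -19.73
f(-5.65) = 1850.02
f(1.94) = -51.25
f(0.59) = -8.59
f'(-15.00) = -6287.00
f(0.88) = -10.47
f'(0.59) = -3.14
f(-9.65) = 8750.85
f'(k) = -27*k^2 + 14*k - 2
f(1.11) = -13.90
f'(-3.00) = -287.00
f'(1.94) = -76.46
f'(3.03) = -207.46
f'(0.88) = -10.59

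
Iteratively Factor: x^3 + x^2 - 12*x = (x)*(x^2 + x - 12) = x*(x - 3)*(x + 4)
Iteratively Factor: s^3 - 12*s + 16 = (s - 2)*(s^2 + 2*s - 8) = (s - 2)*(s + 4)*(s - 2)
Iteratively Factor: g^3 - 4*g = (g - 2)*(g^2 + 2*g) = (g - 2)*(g + 2)*(g)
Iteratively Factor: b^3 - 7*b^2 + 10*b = (b - 2)*(b^2 - 5*b) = b*(b - 2)*(b - 5)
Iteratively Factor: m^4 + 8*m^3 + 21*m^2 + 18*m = (m)*(m^3 + 8*m^2 + 21*m + 18) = m*(m + 2)*(m^2 + 6*m + 9) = m*(m + 2)*(m + 3)*(m + 3)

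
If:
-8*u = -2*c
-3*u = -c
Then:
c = 0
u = 0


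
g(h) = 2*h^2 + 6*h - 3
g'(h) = 4*h + 6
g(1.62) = 11.97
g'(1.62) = 12.48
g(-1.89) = -7.20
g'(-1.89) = -1.56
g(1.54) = 10.98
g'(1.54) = 12.16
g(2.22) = 20.18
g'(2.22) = 14.88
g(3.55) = 43.50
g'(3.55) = 20.20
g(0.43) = -0.05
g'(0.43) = 7.72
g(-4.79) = 14.15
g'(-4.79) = -13.16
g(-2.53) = -5.38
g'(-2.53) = -4.12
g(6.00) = 105.00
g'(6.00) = 30.00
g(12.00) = 357.00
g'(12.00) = 54.00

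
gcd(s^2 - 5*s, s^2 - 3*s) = s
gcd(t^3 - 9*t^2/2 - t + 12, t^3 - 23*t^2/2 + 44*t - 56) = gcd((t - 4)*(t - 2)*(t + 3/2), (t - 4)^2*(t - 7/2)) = t - 4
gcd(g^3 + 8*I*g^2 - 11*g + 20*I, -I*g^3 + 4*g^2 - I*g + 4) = g^2 + 3*I*g + 4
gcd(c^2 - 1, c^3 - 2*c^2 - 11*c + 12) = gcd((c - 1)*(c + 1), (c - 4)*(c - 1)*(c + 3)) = c - 1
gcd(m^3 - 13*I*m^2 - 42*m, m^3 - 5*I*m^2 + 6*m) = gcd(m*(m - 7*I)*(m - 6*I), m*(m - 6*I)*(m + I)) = m^2 - 6*I*m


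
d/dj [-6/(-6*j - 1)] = -36/(6*j + 1)^2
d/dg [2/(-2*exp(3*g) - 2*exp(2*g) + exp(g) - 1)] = (12*exp(2*g) + 8*exp(g) - 2)*exp(g)/(2*exp(3*g) + 2*exp(2*g) - exp(g) + 1)^2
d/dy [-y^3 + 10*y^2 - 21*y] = -3*y^2 + 20*y - 21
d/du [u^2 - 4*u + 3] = 2*u - 4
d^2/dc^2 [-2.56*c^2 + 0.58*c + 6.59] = -5.12000000000000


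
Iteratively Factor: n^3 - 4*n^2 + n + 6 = (n - 3)*(n^2 - n - 2) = (n - 3)*(n + 1)*(n - 2)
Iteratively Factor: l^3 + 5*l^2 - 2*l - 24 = (l - 2)*(l^2 + 7*l + 12) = (l - 2)*(l + 4)*(l + 3)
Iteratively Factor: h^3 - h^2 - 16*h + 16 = (h + 4)*(h^2 - 5*h + 4) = (h - 4)*(h + 4)*(h - 1)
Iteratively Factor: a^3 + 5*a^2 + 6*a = (a + 3)*(a^2 + 2*a) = a*(a + 3)*(a + 2)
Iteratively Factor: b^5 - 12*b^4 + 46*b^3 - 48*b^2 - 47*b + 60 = (b - 1)*(b^4 - 11*b^3 + 35*b^2 - 13*b - 60) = (b - 5)*(b - 1)*(b^3 - 6*b^2 + 5*b + 12) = (b - 5)*(b - 3)*(b - 1)*(b^2 - 3*b - 4) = (b - 5)*(b - 4)*(b - 3)*(b - 1)*(b + 1)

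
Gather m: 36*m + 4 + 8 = 36*m + 12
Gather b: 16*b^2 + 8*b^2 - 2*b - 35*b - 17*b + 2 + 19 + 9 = 24*b^2 - 54*b + 30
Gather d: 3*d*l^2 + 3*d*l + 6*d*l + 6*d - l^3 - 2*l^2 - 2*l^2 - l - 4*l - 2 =d*(3*l^2 + 9*l + 6) - l^3 - 4*l^2 - 5*l - 2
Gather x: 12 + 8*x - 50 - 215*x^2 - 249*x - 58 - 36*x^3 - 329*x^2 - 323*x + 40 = -36*x^3 - 544*x^2 - 564*x - 56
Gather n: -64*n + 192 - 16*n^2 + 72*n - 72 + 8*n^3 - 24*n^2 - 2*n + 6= 8*n^3 - 40*n^2 + 6*n + 126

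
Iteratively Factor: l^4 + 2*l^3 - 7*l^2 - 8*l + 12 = (l - 1)*(l^3 + 3*l^2 - 4*l - 12) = (l - 1)*(l + 3)*(l^2 - 4) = (l - 1)*(l + 2)*(l + 3)*(l - 2)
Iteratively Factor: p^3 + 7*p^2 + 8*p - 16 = (p + 4)*(p^2 + 3*p - 4) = (p + 4)^2*(p - 1)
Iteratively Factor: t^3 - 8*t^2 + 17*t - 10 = (t - 1)*(t^2 - 7*t + 10) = (t - 2)*(t - 1)*(t - 5)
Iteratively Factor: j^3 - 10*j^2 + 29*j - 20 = (j - 1)*(j^2 - 9*j + 20) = (j - 5)*(j - 1)*(j - 4)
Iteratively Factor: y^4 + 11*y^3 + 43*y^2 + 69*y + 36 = (y + 1)*(y^3 + 10*y^2 + 33*y + 36) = (y + 1)*(y + 4)*(y^2 + 6*y + 9) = (y + 1)*(y + 3)*(y + 4)*(y + 3)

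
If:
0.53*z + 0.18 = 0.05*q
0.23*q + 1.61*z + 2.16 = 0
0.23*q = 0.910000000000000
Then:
No Solution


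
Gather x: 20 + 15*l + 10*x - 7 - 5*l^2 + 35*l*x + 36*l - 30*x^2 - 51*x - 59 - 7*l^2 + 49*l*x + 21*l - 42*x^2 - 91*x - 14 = -12*l^2 + 72*l - 72*x^2 + x*(84*l - 132) - 60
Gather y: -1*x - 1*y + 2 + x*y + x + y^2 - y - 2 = y^2 + y*(x - 2)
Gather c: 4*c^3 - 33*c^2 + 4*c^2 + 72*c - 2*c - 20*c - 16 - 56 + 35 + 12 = 4*c^3 - 29*c^2 + 50*c - 25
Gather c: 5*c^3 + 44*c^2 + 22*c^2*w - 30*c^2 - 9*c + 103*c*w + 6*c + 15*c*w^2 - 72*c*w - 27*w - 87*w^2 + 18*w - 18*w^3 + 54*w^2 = 5*c^3 + c^2*(22*w + 14) + c*(15*w^2 + 31*w - 3) - 18*w^3 - 33*w^2 - 9*w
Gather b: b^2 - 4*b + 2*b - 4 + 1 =b^2 - 2*b - 3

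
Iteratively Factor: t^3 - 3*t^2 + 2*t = (t - 1)*(t^2 - 2*t) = (t - 2)*(t - 1)*(t)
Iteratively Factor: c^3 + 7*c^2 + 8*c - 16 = (c - 1)*(c^2 + 8*c + 16) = (c - 1)*(c + 4)*(c + 4)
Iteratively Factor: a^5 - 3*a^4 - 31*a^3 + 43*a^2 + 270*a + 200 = (a + 4)*(a^4 - 7*a^3 - 3*a^2 + 55*a + 50) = (a + 1)*(a + 4)*(a^3 - 8*a^2 + 5*a + 50) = (a - 5)*(a + 1)*(a + 4)*(a^2 - 3*a - 10) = (a - 5)*(a + 1)*(a + 2)*(a + 4)*(a - 5)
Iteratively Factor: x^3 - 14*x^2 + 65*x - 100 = (x - 5)*(x^2 - 9*x + 20) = (x - 5)*(x - 4)*(x - 5)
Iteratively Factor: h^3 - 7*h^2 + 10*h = (h - 5)*(h^2 - 2*h) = h*(h - 5)*(h - 2)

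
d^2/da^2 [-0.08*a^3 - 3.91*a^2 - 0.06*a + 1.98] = -0.48*a - 7.82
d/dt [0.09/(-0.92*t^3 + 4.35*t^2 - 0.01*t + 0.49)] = (0.2484*t^2 - 0.783*t + 0.0009)/(0.92*t^3 - 4.35*t^2 + 0.01*t - 0.49)^2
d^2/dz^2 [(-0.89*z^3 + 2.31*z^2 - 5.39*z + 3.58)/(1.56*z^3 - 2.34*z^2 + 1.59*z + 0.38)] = (7.105427357601e-15*z^7 + 4.74552*z^6 - 65.4572879999999*z^5 + 194.554152*z^4 - 249.447942*z^3 + 218.335068*z^2 - 122.179656*z + 31.648272)/(3.796416*z^9 - 17.083872*z^8 + 37.23408*z^7 - 44.863416*z^6 + 29.627208*z^5 - 5.849766*z^4 - 3.787497*z^3 + 1.868346*z^2 + 0.688788*z + 0.054872)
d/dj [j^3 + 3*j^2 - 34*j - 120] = 3*j^2 + 6*j - 34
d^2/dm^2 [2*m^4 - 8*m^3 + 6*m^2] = 24*m^2 - 48*m + 12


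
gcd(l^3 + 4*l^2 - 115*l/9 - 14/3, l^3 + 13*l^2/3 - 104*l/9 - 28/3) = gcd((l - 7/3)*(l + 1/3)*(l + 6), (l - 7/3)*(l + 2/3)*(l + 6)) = l^2 + 11*l/3 - 14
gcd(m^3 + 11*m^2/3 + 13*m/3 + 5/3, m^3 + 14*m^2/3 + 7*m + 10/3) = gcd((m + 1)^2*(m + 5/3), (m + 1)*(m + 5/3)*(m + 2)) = m^2 + 8*m/3 + 5/3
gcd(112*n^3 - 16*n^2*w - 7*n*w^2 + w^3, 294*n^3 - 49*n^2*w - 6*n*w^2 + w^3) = -7*n + w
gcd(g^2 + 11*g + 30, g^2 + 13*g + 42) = g + 6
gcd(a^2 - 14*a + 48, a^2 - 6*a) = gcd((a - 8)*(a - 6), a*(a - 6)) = a - 6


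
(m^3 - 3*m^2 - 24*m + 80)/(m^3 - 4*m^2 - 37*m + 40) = (m^2 - 8*m + 16)/(m^2 - 9*m + 8)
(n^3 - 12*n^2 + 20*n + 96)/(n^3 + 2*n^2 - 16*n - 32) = (n^2 - 14*n + 48)/(n^2 - 16)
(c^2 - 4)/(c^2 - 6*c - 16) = (c - 2)/(c - 8)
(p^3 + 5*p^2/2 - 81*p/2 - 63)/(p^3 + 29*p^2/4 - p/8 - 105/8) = 4*(p - 6)/(4*p - 5)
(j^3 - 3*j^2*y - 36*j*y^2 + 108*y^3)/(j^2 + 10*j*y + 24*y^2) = (j^2 - 9*j*y + 18*y^2)/(j + 4*y)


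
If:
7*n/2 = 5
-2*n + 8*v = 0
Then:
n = 10/7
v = 5/14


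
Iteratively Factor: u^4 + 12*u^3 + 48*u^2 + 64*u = (u + 4)*(u^3 + 8*u^2 + 16*u) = (u + 4)^2*(u^2 + 4*u) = (u + 4)^3*(u)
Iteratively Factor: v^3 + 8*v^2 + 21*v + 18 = (v + 2)*(v^2 + 6*v + 9) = (v + 2)*(v + 3)*(v + 3)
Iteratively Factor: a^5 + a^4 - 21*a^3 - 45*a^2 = (a)*(a^4 + a^3 - 21*a^2 - 45*a) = a*(a - 5)*(a^3 + 6*a^2 + 9*a) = a*(a - 5)*(a + 3)*(a^2 + 3*a) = a^2*(a - 5)*(a + 3)*(a + 3)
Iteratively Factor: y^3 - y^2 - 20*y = (y + 4)*(y^2 - 5*y) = y*(y + 4)*(y - 5)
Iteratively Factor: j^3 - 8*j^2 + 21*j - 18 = (j - 3)*(j^2 - 5*j + 6) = (j - 3)^2*(j - 2)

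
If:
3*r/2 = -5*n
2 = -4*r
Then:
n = 3/20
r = -1/2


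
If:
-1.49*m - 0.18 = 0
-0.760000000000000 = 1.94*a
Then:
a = -0.39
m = -0.12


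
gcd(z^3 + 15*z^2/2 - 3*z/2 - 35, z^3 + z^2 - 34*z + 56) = z^2 + 5*z - 14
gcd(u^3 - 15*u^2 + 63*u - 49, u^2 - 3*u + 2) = u - 1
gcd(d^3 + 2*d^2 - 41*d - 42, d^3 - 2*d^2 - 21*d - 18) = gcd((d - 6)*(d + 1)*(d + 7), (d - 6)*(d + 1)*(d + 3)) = d^2 - 5*d - 6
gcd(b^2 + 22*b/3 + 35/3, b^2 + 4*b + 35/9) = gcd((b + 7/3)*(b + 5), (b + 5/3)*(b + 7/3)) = b + 7/3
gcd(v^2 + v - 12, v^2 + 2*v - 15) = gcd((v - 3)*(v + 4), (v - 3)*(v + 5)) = v - 3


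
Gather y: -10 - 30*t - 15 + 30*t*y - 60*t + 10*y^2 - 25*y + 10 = -90*t + 10*y^2 + y*(30*t - 25) - 15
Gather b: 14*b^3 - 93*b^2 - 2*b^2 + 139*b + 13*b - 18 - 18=14*b^3 - 95*b^2 + 152*b - 36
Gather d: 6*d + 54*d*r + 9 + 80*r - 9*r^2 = d*(54*r + 6) - 9*r^2 + 80*r + 9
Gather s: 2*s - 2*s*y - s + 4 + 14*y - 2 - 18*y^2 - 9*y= s*(1 - 2*y) - 18*y^2 + 5*y + 2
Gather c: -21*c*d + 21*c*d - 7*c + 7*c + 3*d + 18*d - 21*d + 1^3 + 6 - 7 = 0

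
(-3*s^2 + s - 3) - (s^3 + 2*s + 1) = -s^3 - 3*s^2 - s - 4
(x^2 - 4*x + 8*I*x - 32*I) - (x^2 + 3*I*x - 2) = -4*x + 5*I*x + 2 - 32*I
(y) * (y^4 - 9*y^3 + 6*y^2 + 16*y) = y^5 - 9*y^4 + 6*y^3 + 16*y^2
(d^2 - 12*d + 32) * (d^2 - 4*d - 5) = d^4 - 16*d^3 + 75*d^2 - 68*d - 160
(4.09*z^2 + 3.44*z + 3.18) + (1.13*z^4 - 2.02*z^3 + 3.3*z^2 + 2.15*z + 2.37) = 1.13*z^4 - 2.02*z^3 + 7.39*z^2 + 5.59*z + 5.55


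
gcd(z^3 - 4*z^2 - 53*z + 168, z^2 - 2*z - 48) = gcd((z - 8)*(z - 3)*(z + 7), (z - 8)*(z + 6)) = z - 8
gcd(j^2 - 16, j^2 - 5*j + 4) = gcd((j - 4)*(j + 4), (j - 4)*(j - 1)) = j - 4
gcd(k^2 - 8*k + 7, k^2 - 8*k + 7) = k^2 - 8*k + 7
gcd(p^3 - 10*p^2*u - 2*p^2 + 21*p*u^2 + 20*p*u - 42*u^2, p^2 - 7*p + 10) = p - 2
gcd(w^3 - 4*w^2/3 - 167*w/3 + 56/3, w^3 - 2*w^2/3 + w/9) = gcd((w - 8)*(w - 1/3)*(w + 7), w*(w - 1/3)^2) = w - 1/3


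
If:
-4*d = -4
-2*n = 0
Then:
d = 1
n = 0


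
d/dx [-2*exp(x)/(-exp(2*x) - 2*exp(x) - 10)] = 2*(10 - exp(2*x))*exp(x)/(exp(4*x) + 4*exp(3*x) + 24*exp(2*x) + 40*exp(x) + 100)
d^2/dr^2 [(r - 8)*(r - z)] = 2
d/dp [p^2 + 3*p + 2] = 2*p + 3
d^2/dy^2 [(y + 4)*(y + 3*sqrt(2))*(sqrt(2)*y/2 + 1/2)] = 3*sqrt(2)*y + 4*sqrt(2) + 7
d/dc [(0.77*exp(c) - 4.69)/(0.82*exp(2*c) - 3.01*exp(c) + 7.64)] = (-0.6314*exp(2*c) + 7.6916*exp(c) - 8.2341)*exp(c)/(0.6724*exp(4*c) - 4.9364*exp(3*c) + 21.5897*exp(2*c) - 45.9928*exp(c) + 58.3696)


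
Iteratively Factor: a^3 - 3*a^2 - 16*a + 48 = (a + 4)*(a^2 - 7*a + 12) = (a - 4)*(a + 4)*(a - 3)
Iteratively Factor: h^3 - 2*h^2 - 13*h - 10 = (h + 2)*(h^2 - 4*h - 5) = (h + 1)*(h + 2)*(h - 5)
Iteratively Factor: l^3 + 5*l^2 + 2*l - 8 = (l + 4)*(l^2 + l - 2) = (l + 2)*(l + 4)*(l - 1)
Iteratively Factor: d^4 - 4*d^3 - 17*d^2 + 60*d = (d + 4)*(d^3 - 8*d^2 + 15*d) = (d - 5)*(d + 4)*(d^2 - 3*d) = (d - 5)*(d - 3)*(d + 4)*(d)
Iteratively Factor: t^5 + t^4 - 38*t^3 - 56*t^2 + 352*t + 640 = (t - 5)*(t^4 + 6*t^3 - 8*t^2 - 96*t - 128) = (t - 5)*(t + 4)*(t^3 + 2*t^2 - 16*t - 32) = (t - 5)*(t - 4)*(t + 4)*(t^2 + 6*t + 8) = (t - 5)*(t - 4)*(t + 4)^2*(t + 2)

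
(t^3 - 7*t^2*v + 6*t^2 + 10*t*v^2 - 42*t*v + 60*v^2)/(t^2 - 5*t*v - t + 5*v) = (t^2 - 2*t*v + 6*t - 12*v)/(t - 1)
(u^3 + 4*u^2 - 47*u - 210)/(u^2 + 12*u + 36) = (u^2 - 2*u - 35)/(u + 6)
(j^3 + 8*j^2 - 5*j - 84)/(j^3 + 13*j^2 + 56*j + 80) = (j^2 + 4*j - 21)/(j^2 + 9*j + 20)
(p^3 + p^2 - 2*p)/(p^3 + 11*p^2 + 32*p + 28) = p*(p - 1)/(p^2 + 9*p + 14)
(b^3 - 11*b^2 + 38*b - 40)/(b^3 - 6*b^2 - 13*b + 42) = (b^2 - 9*b + 20)/(b^2 - 4*b - 21)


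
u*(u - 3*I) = u^2 - 3*I*u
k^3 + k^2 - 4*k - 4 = (k - 2)*(k + 1)*(k + 2)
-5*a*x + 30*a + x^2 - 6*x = (-5*a + x)*(x - 6)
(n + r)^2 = n^2 + 2*n*r + r^2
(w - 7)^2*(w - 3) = w^3 - 17*w^2 + 91*w - 147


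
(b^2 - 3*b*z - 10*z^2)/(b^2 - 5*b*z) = (b + 2*z)/b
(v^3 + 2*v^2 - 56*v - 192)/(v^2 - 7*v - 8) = (v^2 + 10*v + 24)/(v + 1)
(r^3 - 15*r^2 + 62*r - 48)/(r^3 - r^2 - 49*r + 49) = (r^2 - 14*r + 48)/(r^2 - 49)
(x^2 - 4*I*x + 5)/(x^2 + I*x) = (x - 5*I)/x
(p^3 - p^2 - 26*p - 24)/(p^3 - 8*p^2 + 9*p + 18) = (p + 4)/(p - 3)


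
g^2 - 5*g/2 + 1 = (g - 2)*(g - 1/2)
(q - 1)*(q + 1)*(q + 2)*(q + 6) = q^4 + 8*q^3 + 11*q^2 - 8*q - 12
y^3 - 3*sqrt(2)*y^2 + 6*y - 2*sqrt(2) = (y - sqrt(2))^3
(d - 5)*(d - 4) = d^2 - 9*d + 20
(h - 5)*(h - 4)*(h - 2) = h^3 - 11*h^2 + 38*h - 40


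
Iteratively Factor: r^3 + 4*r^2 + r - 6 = (r + 3)*(r^2 + r - 2) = (r + 2)*(r + 3)*(r - 1)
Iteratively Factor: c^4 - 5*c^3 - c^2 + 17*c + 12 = (c + 1)*(c^3 - 6*c^2 + 5*c + 12) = (c + 1)^2*(c^2 - 7*c + 12) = (c - 3)*(c + 1)^2*(c - 4)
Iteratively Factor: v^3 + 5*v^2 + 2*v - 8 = (v + 4)*(v^2 + v - 2) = (v + 2)*(v + 4)*(v - 1)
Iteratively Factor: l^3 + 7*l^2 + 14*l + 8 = (l + 4)*(l^2 + 3*l + 2) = (l + 1)*(l + 4)*(l + 2)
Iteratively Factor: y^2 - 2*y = (y)*(y - 2)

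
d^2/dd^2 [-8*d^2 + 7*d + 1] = -16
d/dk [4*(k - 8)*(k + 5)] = 8*k - 12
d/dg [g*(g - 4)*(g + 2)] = 3*g^2 - 4*g - 8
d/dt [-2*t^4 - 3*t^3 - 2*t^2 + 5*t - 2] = -8*t^3 - 9*t^2 - 4*t + 5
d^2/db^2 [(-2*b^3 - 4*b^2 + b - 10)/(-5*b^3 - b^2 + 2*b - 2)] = 2*(90*b^6 - 15*b^5 + 1485*b^4 + 121*b^3 - 258*b^2 - 330*b + 32)/(125*b^9 + 75*b^8 - 135*b^7 + 91*b^6 + 114*b^5 - 102*b^4 + 28*b^3 + 36*b^2 - 24*b + 8)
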